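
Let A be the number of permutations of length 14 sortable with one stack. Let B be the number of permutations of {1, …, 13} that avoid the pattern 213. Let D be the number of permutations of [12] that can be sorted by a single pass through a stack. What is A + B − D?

By Knuth's characterisation, the stack-sortable permutations of length 14 are the 231-avoiders, numbering C_14. So A = C_14 = 2674440.
For any fixed pattern of length 3, the pattern-avoiding permutations of [13] number C_13. So B = C_13 = 742900.
By Knuth's characterisation, the stack-sortable permutations of length 12 are the 231-avoiders, numbering C_12. So D = C_12 = 208012.
A + B − D = 2674440 + 742900 − 208012 = 3209328.

3209328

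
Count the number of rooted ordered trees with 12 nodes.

58786

Rooted ordered (plane) trees on m nodes have m−1 edges and are counted by C_{m−1}; m = 12 gives C_11.
C_11 = C_10 · 2(2·10+1)/(10+2) = 16796 · 42/12 = 58786.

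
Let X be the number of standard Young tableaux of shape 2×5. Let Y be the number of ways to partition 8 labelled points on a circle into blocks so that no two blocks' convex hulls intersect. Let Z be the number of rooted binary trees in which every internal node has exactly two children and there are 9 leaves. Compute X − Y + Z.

By the hook-length formula (or a Dyck-path bijection), SYT of shape 2×5 number C_5. So X = C_5 = 42.
The non-crossing partitions of [8] form a lattice of size C_8. So Y = C_8 = 1430.
Full binary trees with 9 leaves have 9−1 = 8 internal nodes, so there are C_8 of them. So Z = C_8 = 1430.
X − Y + Z = 42 − 1430 + 1430 = 42.

42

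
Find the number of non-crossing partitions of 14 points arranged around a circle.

Non-crossing partitions of an n-element set are counted by C_n; here n = 14.
C_14 = C(28,14)/15 = 40116600/15 = 2674440.

2674440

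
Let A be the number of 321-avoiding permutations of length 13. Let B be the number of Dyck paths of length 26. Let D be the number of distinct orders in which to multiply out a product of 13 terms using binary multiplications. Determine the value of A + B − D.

For any fixed pattern of length 3, the pattern-avoiding permutations of [13] number C_13. So A = C_13 = 742900.
A Dyck path with 13 up-steps and 13 down-steps has semilength 13, so there are C_13 of them. So B = C_13 = 742900.
Ways to associate a product of 13 factors correspond to binary trees on 13 leaves, so the count is C_12. So D = C_12 = 208012.
A + B − D = 742900 + 742900 − 208012 = 1277788.

1277788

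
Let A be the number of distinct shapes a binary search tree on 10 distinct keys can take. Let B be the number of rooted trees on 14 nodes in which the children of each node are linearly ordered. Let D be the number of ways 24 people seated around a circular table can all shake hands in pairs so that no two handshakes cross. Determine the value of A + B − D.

Binary trees (left/right distinguished) on n nodes are counted by C_n; here n = 10. So A = C_10 = 16796.
A rooted plane tree on 14 nodes has 13 edges, and such trees are counted by C_13. So B = C_13 = 742900.
Non-crossing handshake pairings of 2n people are counted by C_n; 24 people gives n = 12. So D = C_12 = 208012.
A + B − D = 16796 + 742900 − 208012 = 551684.

551684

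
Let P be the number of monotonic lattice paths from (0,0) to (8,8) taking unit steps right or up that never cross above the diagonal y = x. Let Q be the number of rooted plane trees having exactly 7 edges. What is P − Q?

Sub-diagonal monotone paths from (0,0) to (8,8) biject with Dyck paths of semilength 8, giving C_8. So P = C_8 = 1430.
Rooted ordered trees with n edges are counted by C_n; here n = 7. So Q = C_7 = 429.
P − Q = 1430 − 429 = 1001.

1001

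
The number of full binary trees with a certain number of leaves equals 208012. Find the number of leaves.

Full binary trees with L leaves are counted by C_{L−1}. The Catalan number equal to 208012 is C_12.
So the index is 12, and the number of leaves is 12 + 1 = 13.

13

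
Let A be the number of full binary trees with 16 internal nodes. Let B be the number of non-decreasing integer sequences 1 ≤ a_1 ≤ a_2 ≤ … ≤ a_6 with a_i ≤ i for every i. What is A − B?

Full binary trees with n internal nodes are counted by C_n; here n = 16. So A = C_16 = 35357670.
Such sub-staircase sequences of length n are counted by C_n; here n = 6. So B = C_6 = 132.
A − B = 35357670 − 132 = 35357538.

35357538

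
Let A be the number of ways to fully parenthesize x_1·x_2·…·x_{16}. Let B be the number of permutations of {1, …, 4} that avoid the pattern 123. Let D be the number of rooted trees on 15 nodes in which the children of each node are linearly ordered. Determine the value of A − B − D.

7020391

Bracketing 16 factors into binary products is counted by C_{16−1} = C_15. So A = C_15 = 9694845.
For any fixed pattern of length 3, the pattern-avoiding permutations of [4] number C_4. So B = C_4 = 14.
Rooted ordered (plane) trees on m nodes have m−1 edges and are counted by C_{m−1}; m = 15 gives C_14. So D = C_14 = 2674440.
A − B − D = 9694845 − 14 − 2674440 = 7020391.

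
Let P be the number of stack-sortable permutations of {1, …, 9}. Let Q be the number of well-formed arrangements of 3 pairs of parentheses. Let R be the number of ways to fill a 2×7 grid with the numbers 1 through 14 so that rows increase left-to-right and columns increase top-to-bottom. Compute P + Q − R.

By Knuth's characterisation, the stack-sortable permutations of length 9 are the 231-avoiders, numbering C_9. So P = C_9 = 4862.
A balanced arrangement of 3 bracket pairs is a Dyck word of semilength 3, so the count is C_3. So Q = C_3 = 5.
Standard Young tableaux of shape 2×n are counted by C_n; here n = 7. So R = C_7 = 429.
P + Q − R = 4862 + 5 − 429 = 4438.

4438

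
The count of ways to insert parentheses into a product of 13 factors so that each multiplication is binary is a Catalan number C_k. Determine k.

Parenthesizations of m factors correspond to full binary trees with m leaves, counted by C_{m−1}; m = 13 gives C_12.

12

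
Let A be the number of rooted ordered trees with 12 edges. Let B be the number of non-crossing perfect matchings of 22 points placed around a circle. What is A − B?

149226

A rooted plane tree with 12 edges has 13 nodes, and the count is C_12. So A = C_12 = 208012.
Pairing 22 circle points by 11 non-crossing chords gives C_11 matchings. So B = C_11 = 58786.
A − B = 208012 − 58786 = 149226.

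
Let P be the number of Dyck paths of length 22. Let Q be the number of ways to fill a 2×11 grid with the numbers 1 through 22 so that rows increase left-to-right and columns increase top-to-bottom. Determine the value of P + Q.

Dyck paths of semilength n (length 2n) are counted by C_n; here n = 11. So P = C_11 = 58786.
Standard Young tableaux of shape 2×n are counted by C_n; here n = 11. So Q = C_11 = 58786.
P + Q = 58786 + 58786 = 117572.

117572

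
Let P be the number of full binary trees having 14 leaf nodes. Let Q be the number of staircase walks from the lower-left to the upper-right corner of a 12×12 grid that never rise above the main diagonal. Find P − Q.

A full binary tree with L leaves has L−1 internal nodes and is counted by C_{L−1}; L = 14 gives C_13. So P = C_13 = 742900.
Sub-diagonal monotone paths from (0,0) to (12,12) biject with Dyck paths of semilength 12, giving C_12. So Q = C_12 = 208012.
P − Q = 742900 − 208012 = 534888.

534888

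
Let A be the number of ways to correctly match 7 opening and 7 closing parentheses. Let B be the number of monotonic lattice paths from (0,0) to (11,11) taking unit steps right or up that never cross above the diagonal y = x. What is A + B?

59215

With 7 pairs the number of balanced bracket strings is the Catalan number C_7. So A = C_7 = 429.
Sub-diagonal monotone paths from (0,0) to (11,11) biject with Dyck paths of semilength 11, giving C_11. So B = C_11 = 58786.
A + B = 429 + 58786 = 59215.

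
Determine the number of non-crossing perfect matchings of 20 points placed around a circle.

Non-crossing perfect matchings of 2n points on a circle are counted by C_n; with 20 points, n = 10.
C_10 = C_9 · 2(2·9+1)/(9+2) = 4862 · 38/11 = 16796.

16796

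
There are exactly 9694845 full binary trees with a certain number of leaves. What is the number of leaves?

Full binary trees with L leaves are counted by C_{L−1}, and C_15 = 9694845.
So the index is 15, and the number of leaves is 15 + 1 = 16.

16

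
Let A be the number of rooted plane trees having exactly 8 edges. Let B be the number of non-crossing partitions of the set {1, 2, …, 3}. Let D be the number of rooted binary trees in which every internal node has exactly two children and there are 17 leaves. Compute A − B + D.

A rooted plane tree with 8 edges has 9 nodes, and the count is C_8. So A = C_8 = 1430.
The non-crossing partitions of [3] form a lattice of size C_3. So B = C_3 = 5.
A full binary tree with L leaves has L−1 internal nodes and is counted by C_{L−1}; L = 17 gives C_16. So D = C_16 = 35357670.
A − B + D = 1430 − 5 + 35357670 = 35359095.

35359095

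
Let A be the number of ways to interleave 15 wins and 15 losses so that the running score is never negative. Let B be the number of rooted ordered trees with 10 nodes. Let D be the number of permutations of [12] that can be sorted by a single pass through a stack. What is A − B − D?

Reading a vote for the leader as '(' and for the other as ')' turns such a sequence into a balanced string of 15 pairs, so the count is C_15. So A = C_15 = 9694845.
A rooted plane tree on 10 nodes has 9 edges, and such trees are counted by C_9. So B = C_9 = 4862.
By Knuth's characterisation, the stack-sortable permutations of length 12 are the 231-avoiders, numbering C_12. So D = C_12 = 208012.
A − B − D = 9694845 − 4862 − 208012 = 9481971.

9481971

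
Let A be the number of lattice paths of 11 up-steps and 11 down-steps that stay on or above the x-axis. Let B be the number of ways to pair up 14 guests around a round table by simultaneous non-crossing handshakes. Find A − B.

Paths of 11 up- and 11 down-steps that never dip below the axis are Dyck paths; their count is C_11. So A = C_11 = 58786.
With 14 = 2·7 people, non-crossing handshake pairings are non-crossing perfect matchings on a circle, counted by C_7. So B = C_7 = 429.
A − B = 58786 − 429 = 58357.

58357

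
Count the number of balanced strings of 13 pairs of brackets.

A balanced arrangement of 13 bracket pairs is a Dyck word of semilength 13, so the count is C_13.
C_13 = C_12 · 2(2·12+1)/(12+2) = 208012 · 50/14 = 742900.

742900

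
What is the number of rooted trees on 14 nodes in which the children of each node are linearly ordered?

742900

Rooted ordered (plane) trees on m nodes have m−1 edges and are counted by C_{m−1}; m = 14 gives C_13.
C_13 = C_12 · 2(2·12+1)/(12+2) = 208012 · 50/14 = 742900.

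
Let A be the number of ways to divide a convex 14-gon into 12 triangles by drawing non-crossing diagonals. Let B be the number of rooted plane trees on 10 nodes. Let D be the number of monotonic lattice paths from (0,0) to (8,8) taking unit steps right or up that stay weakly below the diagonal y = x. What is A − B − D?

The number of triangulations of a 14-gon is the Catalan number C_12 (index = sides − 2). So A = C_12 = 208012.
Rooted ordered (plane) trees on m nodes have m−1 edges and are counted by C_{m−1}; m = 10 gives C_9. So B = C_9 = 4862.
Sub-diagonal monotone paths from (0,0) to (8,8) biject with Dyck paths of semilength 8, giving C_8. So D = C_8 = 1430.
A − B − D = 208012 − 4862 − 1430 = 201720.

201720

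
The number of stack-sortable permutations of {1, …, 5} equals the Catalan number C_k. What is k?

5

Stack-sortable permutations are exactly the 231-avoiding ones, counted by C_n; here n = 5.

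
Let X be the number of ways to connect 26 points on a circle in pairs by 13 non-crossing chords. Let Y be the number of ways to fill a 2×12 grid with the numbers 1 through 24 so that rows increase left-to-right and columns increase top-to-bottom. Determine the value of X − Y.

534888

Non-crossing perfect matchings of 2n points on a circle are counted by C_n; with 26 points, n = 13. So X = C_13 = 742900.
By the hook-length formula (or a Dyck-path bijection), SYT of shape 2×12 number C_12. So Y = C_12 = 208012.
X − Y = 742900 − 208012 = 534888.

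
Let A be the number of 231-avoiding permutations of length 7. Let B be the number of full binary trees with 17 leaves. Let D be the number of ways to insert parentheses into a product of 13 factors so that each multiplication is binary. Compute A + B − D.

35150087

For any fixed pattern of length 3, the pattern-avoiding permutations of [7] number C_7. So A = C_7 = 429.
Full binary trees with 17 leaves have 17−1 = 16 internal nodes, so there are C_16 of them. So B = C_16 = 35357670.
Parenthesizations of m factors correspond to full binary trees with m leaves, counted by C_{m−1}; m = 13 gives C_12. So D = C_12 = 208012.
A + B − D = 429 + 35357670 − 208012 = 35150087.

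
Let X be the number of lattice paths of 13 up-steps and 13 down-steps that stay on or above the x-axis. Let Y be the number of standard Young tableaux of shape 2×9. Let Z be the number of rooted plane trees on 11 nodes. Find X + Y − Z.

Paths of 13 up- and 13 down-steps that never dip below the axis are Dyck paths; their count is C_13. So X = C_13 = 742900.
By the hook-length formula (or a Dyck-path bijection), SYT of shape 2×9 number C_9. So Y = C_9 = 4862.
A rooted plane tree on 11 nodes has 10 edges, and such trees are counted by C_10. So Z = C_10 = 16796.
X + Y − Z = 742900 + 4862 − 16796 = 730966.

730966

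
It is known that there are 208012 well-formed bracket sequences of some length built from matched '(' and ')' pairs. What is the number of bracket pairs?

12

Balanced strings of n bracket-pairs are counted by C_n. Since C_12 = 208012, the index is 12.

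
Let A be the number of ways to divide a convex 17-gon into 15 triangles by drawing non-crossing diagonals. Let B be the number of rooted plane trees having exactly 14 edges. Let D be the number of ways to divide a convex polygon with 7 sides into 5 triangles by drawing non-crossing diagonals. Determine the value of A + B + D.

12369327

Triangulations of a convex m-gon are counted by C_{m−2}; with m = 17 this is C_15. So A = C_15 = 9694845.
A rooted plane tree with 14 edges has 15 nodes, and the count is C_14. So B = C_14 = 2674440.
The number of triangulations of a 7-gon is the Catalan number C_5 (index = sides − 2). So D = C_5 = 42.
A + B + D = 9694845 + 2674440 + 42 = 12369327.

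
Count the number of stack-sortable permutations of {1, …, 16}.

35357670

Stack-sortable permutations are exactly the 231-avoiding ones, counted by C_n; here n = 16.
C_16 = 35357670.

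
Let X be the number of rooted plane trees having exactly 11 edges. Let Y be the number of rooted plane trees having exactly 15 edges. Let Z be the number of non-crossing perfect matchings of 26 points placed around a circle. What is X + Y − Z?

A rooted plane tree with 11 edges has 12 nodes, and the count is C_11. So X = C_11 = 58786.
Rooted ordered trees with n edges are counted by C_n; here n = 15. So Y = C_15 = 9694845.
Pairing 26 circle points by 13 non-crossing chords gives C_13 matchings. So Z = C_13 = 742900.
X + Y − Z = 58786 + 9694845 − 742900 = 9010731.

9010731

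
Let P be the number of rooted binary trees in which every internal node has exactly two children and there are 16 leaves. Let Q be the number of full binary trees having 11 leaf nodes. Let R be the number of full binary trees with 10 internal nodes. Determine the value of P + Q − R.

Full binary trees with 16 leaves have 16−1 = 15 internal nodes, so there are C_15 of them. So P = C_15 = 9694845.
Full binary trees with 11 leaves have 11−1 = 10 internal nodes, so there are C_10 of them. So Q = C_10 = 16796.
Full binary trees with n internal nodes are counted by C_n; here n = 10. So R = C_10 = 16796.
P + Q − R = 9694845 + 16796 − 16796 = 9694845.

9694845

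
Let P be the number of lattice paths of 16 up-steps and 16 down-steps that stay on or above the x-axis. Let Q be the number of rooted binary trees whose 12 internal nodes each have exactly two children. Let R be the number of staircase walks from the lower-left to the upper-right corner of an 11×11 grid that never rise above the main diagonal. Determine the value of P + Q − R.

35506896

Paths of 16 up- and 16 down-steps that never dip below the axis are Dyck paths; their count is C_16. So P = C_16 = 35357670.
Full binary trees with n internal nodes are counted by C_n; here n = 12. So Q = C_12 = 208012.
Monotone paths in an n×n grid that stay weakly below the diagonal are counted by C_n; here n = 11. So R = C_11 = 58786.
P + Q − R = 35357670 + 208012 − 58786 = 35506896.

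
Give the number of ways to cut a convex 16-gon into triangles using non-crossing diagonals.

2674440

Triangulations of a convex m-gon are counted by C_{m−2}; with m = 16 this is C_14.
C_14 = C(28,14)/15 = 40116600/15 = 2674440.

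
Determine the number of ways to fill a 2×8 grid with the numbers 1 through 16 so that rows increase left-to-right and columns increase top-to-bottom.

1430

Standard Young tableaux of shape 2×n are counted by C_n; here n = 8.
C_8 = C_7 · 2(2·7+1)/(7+2) = 429 · 30/9 = 1430.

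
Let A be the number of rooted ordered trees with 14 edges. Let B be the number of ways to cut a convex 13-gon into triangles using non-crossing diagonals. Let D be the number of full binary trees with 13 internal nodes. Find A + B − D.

1990326

A rooted plane tree with 14 edges has 15 nodes, and the count is C_14. So A = C_14 = 2674440.
A convex 13-gon is triangulated into 11 triangles, and the number of such triangulations is the Catalan number C_{13−2} = C_11. So B = C_11 = 58786.
The number of full binary trees on 13 internal nodes is the Catalan number C_13. So D = C_13 = 742900.
A + B − D = 2674440 + 58786 − 742900 = 1990326.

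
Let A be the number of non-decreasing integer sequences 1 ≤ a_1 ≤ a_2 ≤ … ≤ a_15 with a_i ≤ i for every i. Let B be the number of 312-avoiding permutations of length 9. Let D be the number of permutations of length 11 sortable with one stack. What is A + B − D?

Weakly increasing sequences with a_i ≤ i biject with Dyck paths of semilength 15, so there are C_15. So A = C_15 = 9694845.
For any fixed pattern of length 3, the pattern-avoiding permutations of [9] number C_9. So B = C_9 = 4862.
By Knuth's characterisation, the stack-sortable permutations of length 11 are the 231-avoiders, numbering C_11. So D = C_11 = 58786.
A + B − D = 9694845 + 4862 − 58786 = 9640921.

9640921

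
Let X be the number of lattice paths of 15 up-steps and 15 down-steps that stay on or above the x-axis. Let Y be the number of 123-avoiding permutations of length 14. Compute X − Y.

7020405

A Dyck path with 15 up-steps and 15 down-steps has semilength 15, so there are C_15 of them. So X = C_15 = 9694845.
Permutations of [n] avoiding any single length-3 pattern are counted by C_n; here n = 14. So Y = C_14 = 2674440.
X − Y = 9694845 − 2674440 = 7020405.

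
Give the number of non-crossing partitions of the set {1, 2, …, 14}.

2674440

Non-crossing partitions of an n-element set are counted by C_n; here n = 14.
C_14 = 2674440.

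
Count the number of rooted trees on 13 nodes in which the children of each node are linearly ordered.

A rooted plane tree on 13 nodes has 12 edges, and such trees are counted by C_12.
C_12 = 208012.

208012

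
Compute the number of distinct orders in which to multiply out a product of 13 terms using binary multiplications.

Parenthesizations of m factors correspond to full binary trees with m leaves, counted by C_{m−1}; m = 13 gives C_12.
C_12 = C(24,12)/13 = 2704156/13 = 208012.

208012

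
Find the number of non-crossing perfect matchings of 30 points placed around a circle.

Non-crossing perfect matchings of 2n points on a circle are counted by C_n; with 30 points, n = 15.
C_15 = 9694845.

9694845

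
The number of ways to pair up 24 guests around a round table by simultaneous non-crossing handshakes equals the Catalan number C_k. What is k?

12

Non-crossing handshake pairings of 2n people are counted by C_n; 24 people gives n = 12.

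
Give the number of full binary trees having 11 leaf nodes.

16796

Full binary trees with 11 leaves have 11−1 = 10 internal nodes, so there are C_10 of them.
C_10 = 16796.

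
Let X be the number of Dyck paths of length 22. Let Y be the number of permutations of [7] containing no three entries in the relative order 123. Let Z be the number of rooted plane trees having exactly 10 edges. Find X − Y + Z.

Paths of 11 up- and 11 down-steps that never dip below the axis are Dyck paths; their count is C_11. So X = C_11 = 58786.
Permutations of [n] avoiding any single length-3 pattern are counted by C_n; here n = 7. So Y = C_7 = 429.
A rooted plane tree with 10 edges has 11 nodes, and the count is C_10. So Z = C_10 = 16796.
X − Y + Z = 58786 − 429 + 16796 = 75153.

75153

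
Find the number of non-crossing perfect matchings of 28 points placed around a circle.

Non-crossing perfect matchings of 2n points on a circle are counted by C_n; with 28 points, n = 14.
C_14 = C(28,14)/15 = 40116600/15 = 2674440.

2674440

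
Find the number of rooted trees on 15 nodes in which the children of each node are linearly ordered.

A rooted plane tree on 15 nodes has 14 edges, and such trees are counted by C_14.
C_14 = 2674440.

2674440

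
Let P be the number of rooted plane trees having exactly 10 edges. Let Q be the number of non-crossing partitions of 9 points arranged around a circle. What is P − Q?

11934

Rooted ordered trees with n edges are counted by C_n; here n = 10. So P = C_10 = 16796.
Non-crossing partitions of an n-element set are counted by C_n; here n = 9. So Q = C_9 = 4862.
P − Q = 16796 − 4862 = 11934.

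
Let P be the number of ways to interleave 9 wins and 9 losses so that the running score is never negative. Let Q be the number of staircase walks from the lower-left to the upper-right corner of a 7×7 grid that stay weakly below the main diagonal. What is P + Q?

Ballot sequences with n votes each where one side never trails are Dyck words, counted by C_n; here n = 9. So P = C_9 = 4862.
Monotone paths in an n×n grid that stay weakly below the diagonal are counted by C_n; here n = 7. So Q = C_7 = 429.
P + Q = 4862 + 429 = 5291.

5291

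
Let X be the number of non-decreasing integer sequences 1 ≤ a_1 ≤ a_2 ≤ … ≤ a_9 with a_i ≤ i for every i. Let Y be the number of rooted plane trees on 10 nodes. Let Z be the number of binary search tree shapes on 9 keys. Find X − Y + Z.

4862

Weakly increasing sequences with a_i ≤ i biject with Dyck paths of semilength 9, so there are C_9. So X = C_9 = 4862.
Rooted ordered (plane) trees on m nodes have m−1 edges and are counted by C_{m−1}; m = 10 gives C_9. So Y = C_9 = 4862.
Rooted binary trees with 9 nodes (each child slot possibly empty) number C_9. So Z = C_9 = 4862.
X − Y + Z = 4862 − 4862 + 4862 = 4862.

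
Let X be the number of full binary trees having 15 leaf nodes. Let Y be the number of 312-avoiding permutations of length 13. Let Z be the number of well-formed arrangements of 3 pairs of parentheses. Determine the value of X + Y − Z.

3417335

Full binary trees with 15 leaves have 15−1 = 14 internal nodes, so there are C_14 of them. So X = C_14 = 2674440.
For any fixed pattern of length 3, the pattern-avoiding permutations of [13] number C_13. So Y = C_13 = 742900.
With 3 pairs the number of balanced bracket strings is the Catalan number C_3. So Z = C_3 = 5.
X + Y − Z = 2674440 + 742900 − 5 = 3417335.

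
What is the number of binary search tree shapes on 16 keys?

Rooted binary trees with 16 nodes (each child slot possibly empty) number C_16.
C_16 = 35357670.

35357670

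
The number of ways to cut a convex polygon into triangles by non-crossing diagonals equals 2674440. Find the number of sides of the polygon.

16

Triangulations of a convex m-gon are counted by C_{m−2}, and C_14 = 2674440.
So m − 2 = 14, giving m = 16 sides.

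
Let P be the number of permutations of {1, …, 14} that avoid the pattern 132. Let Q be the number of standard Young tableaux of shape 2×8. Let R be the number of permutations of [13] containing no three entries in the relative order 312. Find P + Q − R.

1932970

For any fixed pattern of length 3, the pattern-avoiding permutations of [14] number C_14. So P = C_14 = 2674440.
Standard Young tableaux of shape 2×n are counted by C_n; here n = 8. So Q = C_8 = 1430.
Permutations of [n] avoiding any single length-3 pattern are counted by C_n; here n = 13. So R = C_13 = 742900.
P + Q − R = 2674440 + 1430 − 742900 = 1932970.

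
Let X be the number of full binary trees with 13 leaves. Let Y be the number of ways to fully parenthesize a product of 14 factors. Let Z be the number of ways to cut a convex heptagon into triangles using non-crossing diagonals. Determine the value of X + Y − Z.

A full binary tree with L leaves has L−1 internal nodes and is counted by C_{L−1}; L = 13 gives C_12. So X = C_12 = 208012.
Ways to associate a product of 14 factors correspond to binary trees on 14 leaves, so the count is C_13. So Y = C_13 = 742900.
Triangulations of a convex m-gon are counted by C_{m−2}; with m = 7 this is C_5. So Z = C_5 = 42.
X + Y − Z = 208012 + 742900 − 42 = 950870.

950870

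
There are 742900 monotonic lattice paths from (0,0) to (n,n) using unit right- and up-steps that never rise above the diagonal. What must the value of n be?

Such diagonal-avoiding paths in an n×n grid are counted by C_n. The Catalan number equal to 742900 is C_13.

13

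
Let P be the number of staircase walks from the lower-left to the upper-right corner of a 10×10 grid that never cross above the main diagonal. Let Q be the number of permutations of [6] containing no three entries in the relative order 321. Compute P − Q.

16664

Monotone paths in an n×n grid that stay weakly below the diagonal are counted by C_n; here n = 10. So P = C_10 = 16796.
Permutations of [n] avoiding any single length-3 pattern are counted by C_n; here n = 6. So Q = C_6 = 132.
P − Q = 16796 − 132 = 16664.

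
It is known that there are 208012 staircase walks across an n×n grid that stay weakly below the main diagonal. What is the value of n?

12

Such diagonal-avoiding paths in an n×n grid are counted by C_n; 208012 = C_12.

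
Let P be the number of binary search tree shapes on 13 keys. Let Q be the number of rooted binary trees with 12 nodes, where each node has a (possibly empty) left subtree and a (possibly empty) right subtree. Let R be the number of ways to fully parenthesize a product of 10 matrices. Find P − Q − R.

Rooted binary trees with 13 nodes (each child slot possibly empty) number C_13. So P = C_13 = 742900.
Binary trees (left/right distinguished) on n nodes are counted by C_n; here n = 12. So Q = C_12 = 208012.
Parenthesizations of m factors correspond to full binary trees with m leaves, counted by C_{m−1}; m = 10 gives C_9. So R = C_9 = 4862.
P − Q − R = 742900 − 208012 − 4862 = 530026.

530026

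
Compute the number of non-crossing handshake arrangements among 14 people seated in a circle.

Non-crossing handshake pairings of 2n people are counted by C_n; 14 people gives n = 7.
C_7 = 429.

429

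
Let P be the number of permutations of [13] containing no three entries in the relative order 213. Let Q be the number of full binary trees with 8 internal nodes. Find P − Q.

Permutations of [n] avoiding any single length-3 pattern are counted by C_n; here n = 13. So P = C_13 = 742900.
The number of full binary trees on 8 internal nodes is the Catalan number C_8. So Q = C_8 = 1430.
P − Q = 742900 − 1430 = 741470.

741470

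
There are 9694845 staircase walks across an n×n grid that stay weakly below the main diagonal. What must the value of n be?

Such diagonal-avoiding paths in an n×n grid are counted by C_n. The Catalan number equal to 9694845 is C_15.

15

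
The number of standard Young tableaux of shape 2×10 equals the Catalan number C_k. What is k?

By the hook-length formula (or a Dyck-path bijection), SYT of shape 2×10 number C_10.

10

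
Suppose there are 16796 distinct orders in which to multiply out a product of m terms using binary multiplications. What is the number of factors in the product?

11

Parenthesizations of m factors are counted by C_{m−1}; 16796 = C_10.
So the index is 10, and the number of factors is 10 + 1 = 11.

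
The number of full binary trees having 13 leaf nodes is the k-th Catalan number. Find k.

12

A full binary tree with L leaves has L−1 internal nodes and is counted by C_{L−1}; L = 13 gives C_12.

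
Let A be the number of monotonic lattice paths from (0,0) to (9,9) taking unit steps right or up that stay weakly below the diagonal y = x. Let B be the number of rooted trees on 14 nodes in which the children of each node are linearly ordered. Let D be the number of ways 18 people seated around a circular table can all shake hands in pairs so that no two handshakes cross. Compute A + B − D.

Monotone paths in an n×n grid that stay weakly below the diagonal are counted by C_n; here n = 9. So A = C_9 = 4862.
A rooted plane tree on 14 nodes has 13 edges, and such trees are counted by C_13. So B = C_13 = 742900.
With 18 = 2·9 people, non-crossing handshake pairings are non-crossing perfect matchings on a circle, counted by C_9. So D = C_9 = 4862.
A + B − D = 4862 + 742900 − 4862 = 742900.

742900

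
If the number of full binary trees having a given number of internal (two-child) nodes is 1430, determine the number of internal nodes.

Full binary trees with n internal nodes are counted by C_n. The Catalan number equal to 1430 is C_8.

8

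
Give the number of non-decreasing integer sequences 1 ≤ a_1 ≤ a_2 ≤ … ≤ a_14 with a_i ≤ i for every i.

Such sub-staircase sequences of length n are counted by C_n; here n = 14.
C_14 = C(28,14)/15 = 40116600/15 = 2674440.

2674440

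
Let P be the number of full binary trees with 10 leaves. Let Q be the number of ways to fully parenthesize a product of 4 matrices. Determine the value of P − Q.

Full binary trees with 10 leaves have 10−1 = 9 internal nodes, so there are C_9 of them. So P = C_9 = 4862.
Parenthesizations of m factors correspond to full binary trees with m leaves, counted by C_{m−1}; m = 4 gives C_3. So Q = C_3 = 5.
P − Q = 4862 − 5 = 4857.

4857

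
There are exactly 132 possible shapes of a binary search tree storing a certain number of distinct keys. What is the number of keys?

6

Binary search tree shapes on n keys are counted by C_n. Since C_6 = 132, the index is 6.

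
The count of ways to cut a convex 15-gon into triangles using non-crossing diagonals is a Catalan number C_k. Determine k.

Triangulations of a convex m-gon are counted by C_{m−2}; with m = 15 this is C_13.

13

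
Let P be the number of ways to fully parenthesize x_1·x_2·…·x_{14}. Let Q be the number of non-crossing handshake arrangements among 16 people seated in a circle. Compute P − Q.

741470

Bracketing 14 factors into binary products is counted by C_{14−1} = C_13. So P = C_13 = 742900.
Non-crossing handshake pairings of 2n people are counted by C_n; 16 people gives n = 8. So Q = C_8 = 1430.
P − Q = 742900 − 1430 = 741470.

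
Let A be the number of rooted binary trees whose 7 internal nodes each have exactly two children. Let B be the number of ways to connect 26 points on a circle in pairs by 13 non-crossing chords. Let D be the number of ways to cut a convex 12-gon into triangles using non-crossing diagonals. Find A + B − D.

Full binary trees with n internal nodes are counted by C_n; here n = 7. So A = C_7 = 429.
Pairing 26 circle points by 13 non-crossing chords gives C_13 matchings. So B = C_13 = 742900.
A convex 12-gon is triangulated into 10 triangles, and the number of such triangulations is the Catalan number C_{12−2} = C_10. So D = C_10 = 16796.
A + B − D = 429 + 742900 − 16796 = 726533.

726533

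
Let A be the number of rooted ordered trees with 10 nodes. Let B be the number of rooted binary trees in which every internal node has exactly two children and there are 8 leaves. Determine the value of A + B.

5291

A rooted plane tree on 10 nodes has 9 edges, and such trees are counted by C_9. So A = C_9 = 4862.
A full binary tree with L leaves has L−1 internal nodes and is counted by C_{L−1}; L = 8 gives C_7. So B = C_7 = 429.
A + B = 4862 + 429 = 5291.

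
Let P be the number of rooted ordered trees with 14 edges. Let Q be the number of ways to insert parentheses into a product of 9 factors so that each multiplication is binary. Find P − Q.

Rooted ordered trees with n edges are counted by C_n; here n = 14. So P = C_14 = 2674440.
Bracketing 9 factors into binary products is counted by C_{9−1} = C_8. So Q = C_8 = 1430.
P − Q = 2674440 − 1430 = 2673010.

2673010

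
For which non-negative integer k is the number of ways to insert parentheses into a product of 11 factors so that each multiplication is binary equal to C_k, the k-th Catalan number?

10

Ways to associate a product of 11 factors correspond to binary trees on 11 leaves, so the count is C_10.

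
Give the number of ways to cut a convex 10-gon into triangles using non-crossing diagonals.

1430

Triangulations of a convex m-gon are counted by C_{m−2}; with m = 10 this is C_8.
C_8 = C(16,8)/9 = 12870/9 = 1430.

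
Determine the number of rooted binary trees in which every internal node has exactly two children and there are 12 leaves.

58786

A full binary tree with L leaves has L−1 internal nodes and is counted by C_{L−1}; L = 12 gives C_11.
C_11 = C_10 · 2(2·10+1)/(10+2) = 16796 · 42/12 = 58786.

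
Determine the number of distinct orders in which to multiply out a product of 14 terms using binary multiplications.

Bracketing 14 factors into binary products is counted by C_{14−1} = C_13.
C_13 = 742900.

742900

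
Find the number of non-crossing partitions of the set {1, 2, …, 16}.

35357670

Non-crossing partitions of an n-element set are counted by C_n; here n = 16.
C_16 = C_15 · 2(2·15+1)/(15+2) = 9694845 · 62/17 = 35357670.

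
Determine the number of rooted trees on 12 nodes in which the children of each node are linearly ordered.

Rooted ordered (plane) trees on m nodes have m−1 edges and are counted by C_{m−1}; m = 12 gives C_11.
C_11 = C(22,11)/12 = 705432/12 = 58786.

58786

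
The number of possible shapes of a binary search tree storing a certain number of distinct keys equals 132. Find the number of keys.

6

Binary search tree shapes on n keys are counted by C_n, and C_6 = 132.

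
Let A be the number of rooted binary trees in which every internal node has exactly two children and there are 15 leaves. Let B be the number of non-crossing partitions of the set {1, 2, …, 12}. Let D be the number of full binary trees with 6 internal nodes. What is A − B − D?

2466296

Full binary trees with 15 leaves have 15−1 = 14 internal nodes, so there are C_14 of them. So A = C_14 = 2674440.
Non-crossing partitions of an n-element set are counted by C_n; here n = 12. So B = C_12 = 208012.
Full binary trees with n internal nodes are counted by C_n; here n = 6. So D = C_6 = 132.
A − B − D = 2674440 − 208012 − 132 = 2466296.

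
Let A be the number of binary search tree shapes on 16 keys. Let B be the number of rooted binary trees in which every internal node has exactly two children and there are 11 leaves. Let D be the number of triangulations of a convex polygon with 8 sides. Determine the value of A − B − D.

Binary trees (left/right distinguished) on n nodes are counted by C_n; here n = 16. So A = C_16 = 35357670.
A full binary tree with L leaves has L−1 internal nodes and is counted by C_{L−1}; L = 11 gives C_10. So B = C_10 = 16796.
The number of triangulations of an 8-gon is the Catalan number C_6 (index = sides − 2). So D = C_6 = 132.
A − B − D = 35357670 − 16796 − 132 = 35340742.

35340742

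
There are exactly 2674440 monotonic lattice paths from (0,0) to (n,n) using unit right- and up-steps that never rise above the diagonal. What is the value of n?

14

Such diagonal-avoiding paths in an n×n grid are counted by C_n; 2674440 = C_14.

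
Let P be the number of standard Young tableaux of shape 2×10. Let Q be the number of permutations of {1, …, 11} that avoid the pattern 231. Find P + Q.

75582

By the hook-length formula (or a Dyck-path bijection), SYT of shape 2×10 number C_10. So P = C_10 = 16796.
For any fixed pattern of length 3, the pattern-avoiding permutations of [11] number C_11. So Q = C_11 = 58786.
P + Q = 16796 + 58786 = 75582.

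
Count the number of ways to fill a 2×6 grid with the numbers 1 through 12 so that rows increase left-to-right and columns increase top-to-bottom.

132

By the hook-length formula (or a Dyck-path bijection), SYT of shape 2×6 number C_6.
C_6 = C(12,6)/7 = 924/7 = 132.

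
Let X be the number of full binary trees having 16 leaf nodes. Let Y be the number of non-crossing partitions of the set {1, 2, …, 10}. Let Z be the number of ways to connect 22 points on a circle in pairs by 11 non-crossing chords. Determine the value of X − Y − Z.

9619263

Full binary trees with 16 leaves have 16−1 = 15 internal nodes, so there are C_15 of them. So X = C_15 = 9694845.
The non-crossing partitions of [10] form a lattice of size C_10. So Y = C_10 = 16796.
Non-crossing perfect matchings of 2n points on a circle are counted by C_n; with 22 points, n = 11. So Z = C_11 = 58786.
X − Y − Z = 9694845 − 16796 − 58786 = 9619263.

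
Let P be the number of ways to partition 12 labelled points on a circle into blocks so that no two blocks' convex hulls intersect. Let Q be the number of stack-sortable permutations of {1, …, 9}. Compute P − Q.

The non-crossing partitions of [12] form a lattice of size C_12. So P = C_12 = 208012.
Stack-sortable permutations are exactly the 231-avoiding ones, counted by C_n; here n = 9. So Q = C_9 = 4862.
P − Q = 208012 − 4862 = 203150.

203150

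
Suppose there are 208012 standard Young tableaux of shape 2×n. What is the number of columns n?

Standard Young tableaux of shape 2×n are counted by C_n, and C_12 = 208012.

12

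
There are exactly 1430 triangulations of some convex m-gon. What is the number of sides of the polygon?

10

Triangulations of a convex m-gon are counted by C_{m−2}. The Catalan number equal to 1430 is C_8.
So m − 2 = 8, giving m = 10 sides.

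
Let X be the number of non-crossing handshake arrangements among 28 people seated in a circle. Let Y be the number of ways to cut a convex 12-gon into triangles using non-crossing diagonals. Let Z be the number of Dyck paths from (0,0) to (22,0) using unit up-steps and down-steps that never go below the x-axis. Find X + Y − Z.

2632450

Non-crossing handshake pairings of 2n people are counted by C_n; 28 people gives n = 14. So X = C_14 = 2674440.
A convex 12-gon is triangulated into 10 triangles, and the number of such triangulations is the Catalan number C_{12−2} = C_10. So Y = C_10 = 16796.
A Dyck path with 11 up-steps and 11 down-steps has semilength 11, so there are C_11 of them. So Z = C_11 = 58786.
X + Y − Z = 2674440 + 16796 − 58786 = 2632450.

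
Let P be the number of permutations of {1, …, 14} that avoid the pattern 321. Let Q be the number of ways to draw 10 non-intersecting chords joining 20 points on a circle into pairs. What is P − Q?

Permutations of [n] avoiding any single length-3 pattern are counted by C_n; here n = 14. So P = C_14 = 2674440.
Non-crossing perfect matchings of 2n points on a circle are counted by C_n; with 20 points, n = 10. So Q = C_10 = 16796.
P − Q = 2674440 − 16796 = 2657644.

2657644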